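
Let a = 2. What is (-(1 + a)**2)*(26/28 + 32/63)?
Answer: -181/14 ≈ -12.929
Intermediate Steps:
(-(1 + a)**2)*(26/28 + 32/63) = (-(1 + 2)**2)*(26/28 + 32/63) = (-1*3**2)*(26*(1/28) + 32*(1/63)) = (-1*9)*(13/14 + 32/63) = -9*181/126 = -181/14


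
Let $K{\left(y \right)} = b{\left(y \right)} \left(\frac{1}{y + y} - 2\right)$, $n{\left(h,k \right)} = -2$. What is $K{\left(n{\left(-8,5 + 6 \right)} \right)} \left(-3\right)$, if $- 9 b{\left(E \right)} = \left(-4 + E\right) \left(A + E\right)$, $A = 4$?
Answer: $9$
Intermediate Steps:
$b{\left(E \right)} = - \frac{\left(-4 + E\right) \left(4 + E\right)}{9}$
$K{\left(y \right)} = \left(-2 + \frac{1}{2 y}\right) \left(\frac{16}{9} - \frac{y^{2}}{9}\right)$ ($K{\left(y \right)} = \left(\frac{16}{9} - \frac{y^{2}}{9}\right) \left(\frac{1}{y + y} - 2\right) = \left(\frac{16}{9} - \frac{y^{2}}{9}\right) \left(\frac{1}{2 y} + \left(-2 + 0\right)\right) = \left(\frac{16}{9} - \frac{y^{2}}{9}\right) \left(\frac{1}{2 y} - 2\right) = \left(\frac{16}{9} - \frac{y^{2}}{9}\right) \left(-2 + \frac{1}{2 y}\right) = \left(-2 + \frac{1}{2 y}\right) \left(\frac{16}{9} - \frac{y^{2}}{9}\right)$)
$K{\left(n{\left(-8,5 + 6 \right)} \right)} \left(-3\right) = \frac{\left(-1 + 4 \left(-2\right)\right) \left(-16 + \left(-2\right)^{2}\right)}{18 \left(-2\right)} \left(-3\right) = \frac{1}{18} \left(- \frac{1}{2}\right) \left(-1 - 8\right) \left(-16 + 4\right) \left(-3\right) = \frac{1}{18} \left(- \frac{1}{2}\right) \left(-9\right) \left(-12\right) \left(-3\right) = \left(-3\right) \left(-3\right) = 9$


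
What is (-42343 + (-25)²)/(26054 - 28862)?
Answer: 6953/468 ≈ 14.857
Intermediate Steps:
(-42343 + (-25)²)/(26054 - 28862) = (-42343 + 625)/(-2808) = -41718*(-1/2808) = 6953/468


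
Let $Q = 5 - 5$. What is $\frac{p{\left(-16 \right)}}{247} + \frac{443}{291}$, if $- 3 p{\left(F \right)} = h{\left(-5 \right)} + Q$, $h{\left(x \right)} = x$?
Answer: $\frac{109906}{71877} \approx 1.5291$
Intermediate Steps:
$Q = 0$
$p{\left(F \right)} = \frac{5}{3}$ ($p{\left(F \right)} = - \frac{-5 + 0}{3} = \left(- \frac{1}{3}\right) \left(-5\right) = \frac{5}{3}$)
$\frac{p{\left(-16 \right)}}{247} + \frac{443}{291} = \frac{5}{3 \cdot 247} + \frac{443}{291} = \frac{5}{3} \cdot \frac{1}{247} + 443 \cdot \frac{1}{291} = \frac{5}{741} + \frac{443}{291} = \frac{109906}{71877}$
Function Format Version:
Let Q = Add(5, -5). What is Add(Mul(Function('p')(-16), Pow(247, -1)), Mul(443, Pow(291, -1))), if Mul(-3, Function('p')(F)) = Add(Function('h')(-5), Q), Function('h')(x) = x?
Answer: Rational(109906, 71877) ≈ 1.5291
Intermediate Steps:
Q = 0
Function('p')(F) = Rational(5, 3) (Function('p')(F) = Mul(Rational(-1, 3), Add(-5, 0)) = Mul(Rational(-1, 3), -5) = Rational(5, 3))
Add(Mul(Function('p')(-16), Pow(247, -1)), Mul(443, Pow(291, -1))) = Add(Mul(Rational(5, 3), Pow(247, -1)), Mul(443, Pow(291, -1))) = Add(Mul(Rational(5, 3), Rational(1, 247)), Mul(443, Rational(1, 291))) = Add(Rational(5, 741), Rational(443, 291)) = Rational(109906, 71877)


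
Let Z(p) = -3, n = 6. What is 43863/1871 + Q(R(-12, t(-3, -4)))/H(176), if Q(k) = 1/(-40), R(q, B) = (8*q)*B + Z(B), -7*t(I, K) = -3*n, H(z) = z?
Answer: 308793649/13171840 ≈ 23.443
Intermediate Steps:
t(I, K) = 18/7 (t(I, K) = -(-3)*6/7 = -⅐*(-18) = 18/7)
R(q, B) = -3 + 8*B*q (R(q, B) = (8*q)*B - 3 = 8*B*q - 3 = -3 + 8*B*q)
Q(k) = -1/40
43863/1871 + Q(R(-12, t(-3, -4)))/H(176) = 43863/1871 - 1/40/176 = 43863*(1/1871) - 1/40*1/176 = 43863/1871 - 1/7040 = 308793649/13171840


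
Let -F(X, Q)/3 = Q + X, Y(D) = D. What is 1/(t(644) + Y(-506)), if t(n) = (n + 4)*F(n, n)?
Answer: -1/2504378 ≈ -3.9930e-7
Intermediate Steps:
F(X, Q) = -3*Q - 3*X (F(X, Q) = -3*(Q + X) = -3*Q - 3*X)
t(n) = -6*n*(4 + n) (t(n) = (n + 4)*(-3*n - 3*n) = (4 + n)*(-6*n) = -6*n*(4 + n))
1/(t(644) + Y(-506)) = 1/(-6*644*(4 + 644) - 506) = 1/(-6*644*648 - 506) = 1/(-2503872 - 506) = 1/(-2504378) = -1/2504378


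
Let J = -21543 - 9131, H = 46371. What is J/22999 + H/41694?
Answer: -70811709/319640102 ≈ -0.22154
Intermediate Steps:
J = -30674
J/22999 + H/41694 = -30674/22999 + 46371/41694 = -30674*1/22999 + 46371*(1/41694) = -30674/22999 + 15457/13898 = -70811709/319640102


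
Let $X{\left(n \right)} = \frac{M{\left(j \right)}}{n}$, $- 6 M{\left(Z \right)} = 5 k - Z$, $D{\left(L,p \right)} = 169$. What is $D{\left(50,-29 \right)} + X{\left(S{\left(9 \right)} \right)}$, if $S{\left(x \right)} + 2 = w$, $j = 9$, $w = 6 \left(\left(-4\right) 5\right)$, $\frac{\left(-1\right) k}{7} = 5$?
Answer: $\frac{30881}{183} \approx 168.75$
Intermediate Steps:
$k = -35$ ($k = \left(-7\right) 5 = -35$)
$w = -120$ ($w = 6 \left(-20\right) = -120$)
$S{\left(x \right)} = -122$ ($S{\left(x \right)} = -2 - 120 = -122$)
$M{\left(Z \right)} = \frac{175}{6} + \frac{Z}{6}$ ($M{\left(Z \right)} = - \frac{5 \left(-35\right) - Z}{6} = - \frac{-175 - Z}{6} = \frac{175}{6} + \frac{Z}{6}$)
$X{\left(n \right)} = \frac{92}{3 n}$ ($X{\left(n \right)} = \frac{\frac{175}{6} + \frac{1}{6} \cdot 9}{n} = \frac{\frac{175}{6} + \frac{3}{2}}{n} = \frac{92}{3 n}$)
$D{\left(50,-29 \right)} + X{\left(S{\left(9 \right)} \right)} = 169 + \frac{92}{3 \left(-122\right)} = 169 + \frac{92}{3} \left(- \frac{1}{122}\right) = 169 - \frac{46}{183} = \frac{30881}{183}$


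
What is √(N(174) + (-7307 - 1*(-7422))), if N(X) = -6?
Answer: √109 ≈ 10.440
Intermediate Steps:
√(N(174) + (-7307 - 1*(-7422))) = √(-6 + (-7307 - 1*(-7422))) = √(-6 + (-7307 + 7422)) = √(-6 + 115) = √109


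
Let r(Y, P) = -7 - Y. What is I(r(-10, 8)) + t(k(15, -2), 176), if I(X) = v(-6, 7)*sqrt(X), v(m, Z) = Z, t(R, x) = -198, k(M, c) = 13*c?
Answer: -198 + 7*sqrt(3) ≈ -185.88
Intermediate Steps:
I(X) = 7*sqrt(X)
I(r(-10, 8)) + t(k(15, -2), 176) = 7*sqrt(-7 - 1*(-10)) - 198 = 7*sqrt(-7 + 10) - 198 = 7*sqrt(3) - 198 = -198 + 7*sqrt(3)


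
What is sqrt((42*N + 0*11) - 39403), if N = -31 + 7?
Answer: I*sqrt(40411) ≈ 201.02*I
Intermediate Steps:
N = -24
sqrt((42*N + 0*11) - 39403) = sqrt((42*(-24) + 0*11) - 39403) = sqrt((-1008 + 0) - 39403) = sqrt(-1008 - 39403) = sqrt(-40411) = I*sqrt(40411)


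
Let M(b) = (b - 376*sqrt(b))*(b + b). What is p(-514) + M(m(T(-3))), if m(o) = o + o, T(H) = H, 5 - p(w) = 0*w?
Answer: 77 + 4512*I*sqrt(6) ≈ 77.0 + 11052.0*I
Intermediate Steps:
p(w) = 5 (p(w) = 5 - 0*w = 5 - 1*0 = 5 + 0 = 5)
m(o) = 2*o
M(b) = 2*b*(b - 376*sqrt(b)) (M(b) = (b - 376*sqrt(b))*(2*b) = 2*b*(b - 376*sqrt(b)))
p(-514) + M(m(T(-3))) = 5 + (-752*(-6*I*sqrt(6)) + 2*(2*(-3))**2) = 5 + (-(-4512)*I*sqrt(6) + 2*(-6)**2) = 5 + (-(-4512)*I*sqrt(6) + 2*36) = 5 + (4512*I*sqrt(6) + 72) = 5 + (72 + 4512*I*sqrt(6)) = 77 + 4512*I*sqrt(6)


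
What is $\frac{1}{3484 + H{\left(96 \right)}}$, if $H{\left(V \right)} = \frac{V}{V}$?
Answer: $\frac{1}{3485} \approx 0.00028694$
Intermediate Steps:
$H{\left(V \right)} = 1$
$\frac{1}{3484 + H{\left(96 \right)}} = \frac{1}{3484 + 1} = \frac{1}{3485}$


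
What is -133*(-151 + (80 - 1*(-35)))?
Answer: 4788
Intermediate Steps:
-133*(-151 + (80 - 1*(-35))) = -133*(-151 + (80 + 35)) = -133*(-151 + 115) = -133*(-36) = 4788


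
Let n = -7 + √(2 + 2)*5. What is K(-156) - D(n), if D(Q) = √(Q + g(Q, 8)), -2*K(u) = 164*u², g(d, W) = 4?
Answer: -1995552 - √7 ≈ -1.9956e+6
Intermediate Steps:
K(u) = -82*u²
n = 3 (n = -7 + √4*5 = -7 + 2*5 = -7 + 10 = 3)
D(Q) = √(4 + Q) (D(Q) = √(Q + 4) = √(4 + Q))
K(-156) - D(n) = -82*(-156)² - √(4 + 3) = -82*24336 - √7 = -1995552 - √7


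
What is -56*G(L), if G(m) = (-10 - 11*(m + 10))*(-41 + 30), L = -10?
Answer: -6160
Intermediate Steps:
G(m) = 1320 + 121*m (G(m) = (-10 - 11*(10 + m))*(-11) = (-10 + (-110 - 11*m))*(-11) = (-120 - 11*m)*(-11) = 1320 + 121*m)
-56*G(L) = -56*(1320 + 121*(-10)) = -56*(1320 - 1210) = -56*110 = -6160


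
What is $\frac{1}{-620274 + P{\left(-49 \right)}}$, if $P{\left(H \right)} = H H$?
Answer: $- \frac{1}{617873} \approx -1.6185 \cdot 10^{-6}$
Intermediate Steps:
$P{\left(H \right)} = H^{2}$
$\frac{1}{-620274 + P{\left(-49 \right)}} = \frac{1}{-620274 + \left(-49\right)^{2}} = \frac{1}{-620274 + 2401} = \frac{1}{-617873} = - \frac{1}{617873}$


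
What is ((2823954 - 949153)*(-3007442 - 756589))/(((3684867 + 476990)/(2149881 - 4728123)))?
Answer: 18194161563336363102/4161857 ≈ 4.3716e+12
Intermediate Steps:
((2823954 - 949153)*(-3007442 - 756589))/(((3684867 + 476990)/(2149881 - 4728123))) = (1874801*(-3764031))/((4161857/(-2578242))) = -7056809082831/(4161857*(-1/2578242)) = -7056809082831/(-4161857/2578242) = -7056809082831*(-2578242/4161857) = 18194161563336363102/4161857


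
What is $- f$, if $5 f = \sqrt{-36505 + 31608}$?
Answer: $- \frac{i \sqrt{4897}}{5} \approx - 13.996 i$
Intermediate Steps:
$f = \frac{i \sqrt{4897}}{5}$ ($f = \frac{\sqrt{-36505 + 31608}}{5} = \frac{\sqrt{-4897}}{5} = \frac{i \sqrt{4897}}{5} \approx 13.996 i$)
$- f = - \frac{i \sqrt{4897}}{5}$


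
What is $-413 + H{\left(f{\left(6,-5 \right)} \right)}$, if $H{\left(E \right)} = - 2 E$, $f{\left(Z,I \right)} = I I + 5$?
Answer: $-473$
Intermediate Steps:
$f{\left(Z,I \right)} = 5 + I^{2}$ ($f{\left(Z,I \right)} = I^{2} + 5 = 5 + I^{2}$)
$-413 + H{\left(f{\left(6,-5 \right)} \right)} = -413 - 2 \left(5 + \left(-5\right)^{2}\right) = -413 - 2 \left(5 + 25\right) = -413 - 60 = -473$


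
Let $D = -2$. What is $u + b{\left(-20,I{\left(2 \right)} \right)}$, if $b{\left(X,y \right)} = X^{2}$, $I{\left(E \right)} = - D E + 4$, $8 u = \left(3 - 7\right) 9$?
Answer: $\frac{791}{2} \approx 395.5$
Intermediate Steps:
$u = - \frac{9}{2}$ ($u = \frac{\left(3 - 7\right) 9}{8} = \frac{\left(-4\right) 9}{8} = \frac{1}{8} \left(-36\right) = - \frac{9}{2} \approx -4.5$)
$I{\left(E \right)} = 4 + 2 E$ ($I{\left(E \right)} = \left(-1\right) \left(-2\right) E + 4 = 2 E + 4 = 4 + 2 E$)
$u + b{\left(-20,I{\left(2 \right)} \right)} = - \frac{9}{2} + \left(-20\right)^{2} = - \frac{9}{2} + 400 = \frac{791}{2}$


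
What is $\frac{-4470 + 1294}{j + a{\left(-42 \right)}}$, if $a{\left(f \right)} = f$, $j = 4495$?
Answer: $- \frac{3176}{4453} \approx -0.71323$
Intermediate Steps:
$\frac{-4470 + 1294}{j + a{\left(-42 \right)}} = \frac{-4470 + 1294}{4495 - 42} = - \frac{3176}{4453}$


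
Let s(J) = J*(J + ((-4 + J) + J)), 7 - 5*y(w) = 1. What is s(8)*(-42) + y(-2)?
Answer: -33594/5 ≈ -6718.8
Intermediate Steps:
y(w) = 6/5 (y(w) = 7/5 - 1/5*1 = 7/5 - 1/5 = 6/5)
s(J) = J*(-4 + 3*J) (s(J) = J*(J + (-4 + 2*J)) = J*(-4 + 3*J))
s(8)*(-42) + y(-2) = (8*(-4 + 3*8))*(-42) + 6/5 = (8*(-4 + 24))*(-42) + 6/5 = (8*20)*(-42) + 6/5 = 160*(-42) + 6/5 = -6720 + 6/5 = -33594/5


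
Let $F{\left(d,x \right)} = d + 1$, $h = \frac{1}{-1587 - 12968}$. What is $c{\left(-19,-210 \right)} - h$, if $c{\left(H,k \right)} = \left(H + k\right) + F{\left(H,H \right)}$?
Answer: $- \frac{3595084}{14555} \approx -247.0$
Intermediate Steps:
$h = - \frac{1}{14555}$ ($h = \frac{1}{-14555} = - \frac{1}{14555} \approx -6.8705 \cdot 10^{-5}$)
$F{\left(d,x \right)} = 1 + d$
$c{\left(H,k \right)} = 1 + k + 2 H$ ($c{\left(H,k \right)} = \left(H + k\right) + \left(1 + H\right) = 1 + k + 2 H$)
$c{\left(-19,-210 \right)} - h = \left(1 - 210 + 2 \left(-19\right)\right) - - \frac{1}{14555} = \left(1 - 210 - 38\right) + \frac{1}{14555} = -247 + \frac{1}{14555} = - \frac{3595084}{14555}$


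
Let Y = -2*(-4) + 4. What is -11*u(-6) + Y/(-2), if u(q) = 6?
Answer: -72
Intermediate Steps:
Y = 12 (Y = 8 + 4 = 12)
-11*u(-6) + Y/(-2) = -11*6 + 12/(-2) = -66 + 12*(-1/2) = -66 - 6 = -72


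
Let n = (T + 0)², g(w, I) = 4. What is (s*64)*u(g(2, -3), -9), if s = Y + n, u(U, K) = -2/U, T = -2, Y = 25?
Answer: -928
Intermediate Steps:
n = 4 (n = (-2 + 0)² = (-2)² = 4)
s = 29 (s = 25 + 4 = 29)
(s*64)*u(g(2, -3), -9) = (29*64)*(-2/4) = 1856*(-2*¼) = 1856*(-½) = -928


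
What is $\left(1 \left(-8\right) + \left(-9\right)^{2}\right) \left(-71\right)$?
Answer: $-5183$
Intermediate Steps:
$\left(1 \left(-8\right) + \left(-9\right)^{2}\right) \left(-71\right) = \left(-8 + 81\right) \left(-71\right) = 73 \left(-71\right) = -5183$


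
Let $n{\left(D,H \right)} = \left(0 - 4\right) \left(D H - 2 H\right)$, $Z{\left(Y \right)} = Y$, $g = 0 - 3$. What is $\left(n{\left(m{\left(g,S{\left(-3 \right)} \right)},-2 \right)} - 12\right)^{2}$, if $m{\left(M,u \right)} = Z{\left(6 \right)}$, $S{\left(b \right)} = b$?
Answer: $400$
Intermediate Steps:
$g = -3$ ($g = 0 - 3 = -3$)
$m{\left(M,u \right)} = 6$
$n{\left(D,H \right)} = 8 H - 4 D H$ ($n{\left(D,H \right)} = - 4 \left(- 2 H + D H\right) = 8 H - 4 D H$)
$\left(n{\left(m{\left(g,S{\left(-3 \right)} \right)},-2 \right)} - 12\right)^{2} = \left(4 \left(-2\right) \left(2 - 6\right) - 12\right)^{2} = \left(4 \left(-2\right) \left(-4\right) - 12\right)^{2} = \left(32 - 12\right)^{2} = 20^{2} = 400$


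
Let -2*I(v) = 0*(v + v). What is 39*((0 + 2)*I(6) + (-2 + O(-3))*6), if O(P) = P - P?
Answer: -468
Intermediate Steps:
O(P) = 0
I(v) = 0 (I(v) = -0*(v + v) = -0*2*v = -½*0 = 0)
39*((0 + 2)*I(6) + (-2 + O(-3))*6) = 39*((0 + 2)*0 + (-2 + 0)*6) = 39*(2*0 - 2*6) = 39*(0 - 12) = 39*(-12) = -468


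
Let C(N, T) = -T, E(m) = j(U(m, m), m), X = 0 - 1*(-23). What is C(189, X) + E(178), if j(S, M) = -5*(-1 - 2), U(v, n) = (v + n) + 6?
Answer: -8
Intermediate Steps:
U(v, n) = 6 + n + v (U(v, n) = (n + v) + 6 = 6 + n + v)
X = 23 (X = 0 + 23 = 23)
j(S, M) = 15 (j(S, M) = -5*(-3) = 15)
E(m) = 15
C(189, X) + E(178) = -1*23 + 15 = -23 + 15 = -8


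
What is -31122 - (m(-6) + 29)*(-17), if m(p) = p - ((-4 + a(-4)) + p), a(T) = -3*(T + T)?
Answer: -30969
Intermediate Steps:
a(T) = -6*T
m(p) = -20 (m(p) = p - ((-4 - 6*(-4)) + p) = p - ((-4 + 24) + p) = p - (20 + p) = p + (-20 - p) = -20)
-31122 - (m(-6) + 29)*(-17) = -31122 - (-20 + 29)*(-17) = -31122 - 9*(-17) = -31122 - 1*(-153) = -31122 + 153 = -30969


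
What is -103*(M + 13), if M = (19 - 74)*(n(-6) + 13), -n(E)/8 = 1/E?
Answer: 239578/3 ≈ 79859.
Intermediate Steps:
n(E) = -8/E
M = -2365/3 (M = (19 - 74)*(-8/(-6) + 13) = -55*(-8*(-⅙) + 13) = -55*(4/3 + 13) = -55*43/3 = -2365/3 ≈ -788.33)
-103*(M + 13) = -103*(-2365/3 + 13) = -103*(-2326/3) = 239578/3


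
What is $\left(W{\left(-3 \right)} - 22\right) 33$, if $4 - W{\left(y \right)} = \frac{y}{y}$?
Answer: $-627$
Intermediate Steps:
$W{\left(y \right)} = 3$ ($W{\left(y \right)} = 4 - \frac{y}{y} = 4 - 1 = 3$)
$\left(W{\left(-3 \right)} - 22\right) 33 = \left(3 - 22\right) 33 = \left(-19\right) 33 = -627$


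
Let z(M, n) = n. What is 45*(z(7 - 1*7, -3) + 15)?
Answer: 540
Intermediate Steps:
45*(z(7 - 1*7, -3) + 15) = 45*(-3 + 15) = 45*12 = 540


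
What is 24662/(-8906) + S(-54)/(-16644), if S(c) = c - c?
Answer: -12331/4453 ≈ -2.7691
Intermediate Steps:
S(c) = 0
24662/(-8906) + S(-54)/(-16644) = 24662/(-8906) + 0/(-16644) = 24662*(-1/8906) + 0*(-1/16644) = -12331/4453 + 0 = -12331/4453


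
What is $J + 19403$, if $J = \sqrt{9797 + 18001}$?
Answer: $19403 + \sqrt{27798} \approx 19570.0$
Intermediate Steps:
$J = \sqrt{27798} \approx 166.73$
$J + 19403 = \sqrt{27798} + 19403 = 19403 + \sqrt{27798}$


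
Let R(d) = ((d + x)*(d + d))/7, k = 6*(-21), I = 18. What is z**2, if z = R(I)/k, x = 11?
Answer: 3364/2401 ≈ 1.4011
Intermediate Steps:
k = -126
R(d) = 2*d*(11 + d)/7 (R(d) = ((d + 11)*(d + d))/7 = ((11 + d)*(2*d))*(1/7) = (2*d*(11 + d))*(1/7) = 2*d*(11 + d)/7)
z = -58/49 (z = ((2/7)*18*(11 + 18))/(-126) = ((2/7)*18*29)*(-1/126) = (1044/7)*(-1/126) = -58/49 ≈ -1.1837)
z**2 = (-58/49)**2 = 3364/2401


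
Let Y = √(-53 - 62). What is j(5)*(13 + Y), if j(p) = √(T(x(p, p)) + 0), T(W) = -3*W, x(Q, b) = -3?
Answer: 39 + 3*I*√115 ≈ 39.0 + 32.171*I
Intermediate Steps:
j(p) = 3 (j(p) = √(-3*(-3) + 0) = √(9 + 0) = √9 = 3)
Y = I*√115 (Y = √(-115) = I*√115 ≈ 10.724*I)
j(5)*(13 + Y) = 3*(13 + I*√115) = 39 + 3*I*√115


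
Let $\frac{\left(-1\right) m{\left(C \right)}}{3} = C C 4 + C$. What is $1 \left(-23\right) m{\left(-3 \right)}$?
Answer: $2277$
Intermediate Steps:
$m{\left(C \right)} = - 12 C^{2} - 3 C$ ($m{\left(C \right)} = - 3 \left(C C 4 + C\right) = - 3 \left(C^{2} \cdot 4 + C\right) = - 3 \left(4 C^{2} + C\right) = - 3 \left(C + 4 C^{2}\right) = - 12 C^{2} - 3 C$)
$1 \left(-23\right) m{\left(-3 \right)} = 1 \left(-23\right) \left(\left(-3\right) \left(-3\right) \left(1 + 4 \left(-3\right)\right)\right) = - 23 \left(\left(-3\right) \left(-3\right) \left(1 - 12\right)\right) = - 23 \left(\left(-3\right) \left(-3\right) \left(-11\right)\right) = \left(-23\right) \left(-99\right) = 2277$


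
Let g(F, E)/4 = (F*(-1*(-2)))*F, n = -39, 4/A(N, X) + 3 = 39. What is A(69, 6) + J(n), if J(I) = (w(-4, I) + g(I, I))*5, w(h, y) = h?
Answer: 547381/9 ≈ 60820.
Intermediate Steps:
A(N, X) = ⅑ (A(N, X) = 4/(-3 + 39) = 4/36 = 4*(1/36) = ⅑)
g(F, E) = 8*F² (g(F, E) = 4*((F*(-1*(-2)))*F) = 4*((F*2)*F) = 4*((2*F)*F) = 4*(2*F²) = 8*F²)
J(I) = -20 + 40*I² (J(I) = (-4 + 8*I²)*5 = -20 + 40*I²)
A(69, 6) + J(n) = ⅑ + (-20 + 40*(-39)²) = ⅑ + (-20 + 40*1521) = ⅑ + (-20 + 60840) = ⅑ + 60820 = 547381/9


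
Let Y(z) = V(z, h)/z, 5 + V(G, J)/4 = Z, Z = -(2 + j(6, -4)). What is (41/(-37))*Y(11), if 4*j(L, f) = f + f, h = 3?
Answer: 820/407 ≈ 2.0147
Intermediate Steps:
j(L, f) = f/2 (j(L, f) = (f + f)/4 = (2*f)/4 = f/2)
Z = 0 (Z = -(2 + (½)*(-4)) = -(2 - 2) = -1*0 = 0)
V(G, J) = -20 (V(G, J) = -20 + 4*0 = -20 + 0 = -20)
Y(z) = -20/z
(41/(-37))*Y(11) = (41/(-37))*(-20/11) = (41*(-1/37))*(-20*1/11) = -41/37*(-20/11) = 820/407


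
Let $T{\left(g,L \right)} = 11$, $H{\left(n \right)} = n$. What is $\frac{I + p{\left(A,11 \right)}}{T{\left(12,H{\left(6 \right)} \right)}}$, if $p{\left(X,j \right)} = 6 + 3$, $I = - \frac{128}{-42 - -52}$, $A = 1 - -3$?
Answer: $- \frac{19}{55} \approx -0.34545$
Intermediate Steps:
$A = 4$ ($A = 1 + 3 = 4$)
$I = - \frac{64}{5}$ ($I = - \frac{128}{-42 + 52} = - \frac{128}{10} = \left(-128\right) \frac{1}{10} = - \frac{64}{5} \approx -12.8$)
$p{\left(X,j \right)} = 9$
$\frac{I + p{\left(A,11 \right)}}{T{\left(12,H{\left(6 \right)} \right)}} = \frac{- \frac{64}{5} + 9}{11} = \frac{1}{11} \left(- \frac{19}{5}\right) = - \frac{19}{55}$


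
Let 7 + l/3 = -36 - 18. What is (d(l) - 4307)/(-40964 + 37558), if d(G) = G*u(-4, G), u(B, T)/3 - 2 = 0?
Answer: 5405/3406 ≈ 1.5869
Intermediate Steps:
u(B, T) = 6 (u(B, T) = 6 + 3*0 = 6 + 0 = 6)
l = -183 (l = -21 + 3*(-36 - 18) = -21 + 3*(-54) = -21 - 162 = -183)
d(G) = 6*G (d(G) = G*6 = 6*G)
(d(l) - 4307)/(-40964 + 37558) = (6*(-183) - 4307)/(-40964 + 37558) = (-1098 - 4307)/(-3406) = -5405*(-1/3406) = 5405/3406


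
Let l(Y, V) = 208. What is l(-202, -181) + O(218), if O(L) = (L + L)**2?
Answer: 190304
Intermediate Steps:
O(L) = 4*L**2 (O(L) = (2*L)**2 = 4*L**2)
l(-202, -181) + O(218) = 208 + 4*218**2 = 208 + 4*47524 = 208 + 190096 = 190304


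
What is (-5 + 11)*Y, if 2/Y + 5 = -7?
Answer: -1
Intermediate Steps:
Y = -1/6 (Y = 2/(-5 - 7) = 2/(-12) = 2*(-1/12) = -1/6 ≈ -0.16667)
(-5 + 11)*Y = (-5 + 11)*(-1/6) = 6*(-1/6) = -1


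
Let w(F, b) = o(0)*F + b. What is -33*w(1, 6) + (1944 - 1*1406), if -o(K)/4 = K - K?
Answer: 340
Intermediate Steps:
o(K) = 0 (o(K) = -4*(K - K) = -4*0 = 0)
w(F, b) = b (w(F, b) = 0*F + b = 0 + b = b)
-33*w(1, 6) + (1944 - 1*1406) = -33*6 + (1944 - 1*1406) = -198 + (1944 - 1406) = -198 + 538 = 340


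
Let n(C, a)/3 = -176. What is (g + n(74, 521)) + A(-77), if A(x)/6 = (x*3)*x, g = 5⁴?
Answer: 106819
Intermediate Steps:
n(C, a) = -528 (n(C, a) = 3*(-176) = -528)
g = 625
A(x) = 18*x² (A(x) = 6*((x*3)*x) = 6*((3*x)*x) = 6*(3*x²) = 18*x²)
(g + n(74, 521)) + A(-77) = (625 - 528) + 18*(-77)² = 97 + 18*5929 = 97 + 106722 = 106819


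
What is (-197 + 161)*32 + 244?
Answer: -908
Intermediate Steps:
(-197 + 161)*32 + 244 = -36*32 + 244 = -1152 + 244 = -908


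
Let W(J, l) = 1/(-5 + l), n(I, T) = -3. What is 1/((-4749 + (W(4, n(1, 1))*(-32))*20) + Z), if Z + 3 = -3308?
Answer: -1/7980 ≈ -0.00012531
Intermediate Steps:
Z = -3311 (Z = -3 - 3308 = -3311)
1/((-4749 + (W(4, n(1, 1))*(-32))*20) + Z) = 1/((-4749 + (-32/(-5 - 3))*20) - 3311) = 1/((-4749 + (-32/(-8))*20) - 3311) = 1/((-4749 - 1/8*(-32)*20) - 3311) = 1/((-4749 + 4*20) - 3311) = 1/((-4749 + 80) - 3311) = 1/(-4669 - 3311) = 1/(-7980) = -1/7980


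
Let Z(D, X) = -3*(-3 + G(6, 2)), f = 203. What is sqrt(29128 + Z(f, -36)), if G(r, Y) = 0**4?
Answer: sqrt(29137) ≈ 170.70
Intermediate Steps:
G(r, Y) = 0
Z(D, X) = 9 (Z(D, X) = -3*(-3 + 0) = -3*(-3) = 9)
sqrt(29128 + Z(f, -36)) = sqrt(29128 + 9) = sqrt(29137)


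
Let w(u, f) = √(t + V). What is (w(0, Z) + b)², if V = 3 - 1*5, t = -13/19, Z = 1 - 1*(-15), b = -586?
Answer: (11134 - I*√969)²/361 ≈ 3.4339e+5 - 1920.2*I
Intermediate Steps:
Z = 16 (Z = 1 + 15 = 16)
t = -13/19 (t = -13*1/19 = -13/19 ≈ -0.68421)
V = -2 (V = 3 - 5 = -2)
w(u, f) = I*√969/19 (w(u, f) = √(-13/19 - 2) = √(-51/19) = I*√969/19)
(w(0, Z) + b)² = (I*√969/19 - 586)² = (-586 + I*√969/19)²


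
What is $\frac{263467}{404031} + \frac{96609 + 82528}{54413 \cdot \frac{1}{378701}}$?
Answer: $\frac{27409219215170018}{21984538803} \approx 1.2468 \cdot 10^{6}$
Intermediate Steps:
$\frac{263467}{404031} + \frac{96609 + 82528}{54413 \cdot \frac{1}{378701}} = 263467 \cdot \frac{1}{404031} + \frac{179137}{54413 \cdot \frac{1}{378701}} = \frac{263467}{404031} + \frac{179137}{\frac{54413}{378701}} = \frac{263467}{404031} + 179137 \cdot \frac{378701}{54413} = \frac{263467}{404031} + \frac{67839361037}{54413} = \frac{27409219215170018}{21984538803}$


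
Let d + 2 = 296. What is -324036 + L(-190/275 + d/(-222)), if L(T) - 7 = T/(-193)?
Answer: -127264005794/392755 ≈ -3.2403e+5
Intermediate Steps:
d = 294 (d = -2 + 296 = 294)
L(T) = 7 - T/193 (L(T) = 7 + T/(-193) = 7 + T*(-1/193) = 7 - T/193)
-324036 + L(-190/275 + d/(-222)) = -324036 + (7 - (-190/275 + 294/(-222))/193) = -324036 + (7 - (-190*1/275 + 294*(-1/222))/193) = -324036 + (7 - (-38/55 - 49/37)/193) = -324036 + (7 - 1/193*(-4101/2035)) = -324036 + (7 + 4101/392755) = -324036 + 2753386/392755 = -127264005794/392755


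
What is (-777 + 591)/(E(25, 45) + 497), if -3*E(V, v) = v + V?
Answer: -558/1421 ≈ -0.39268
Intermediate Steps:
E(V, v) = -V/3 - v/3 (E(V, v) = -(v + V)/3 = -(V + v)/3 = -V/3 - v/3)
(-777 + 591)/(E(25, 45) + 497) = (-777 + 591)/((-⅓*25 - ⅓*45) + 497) = -186/((-25/3 - 15) + 497) = -186/(-70/3 + 497) = -186/1421/3 = -186*3/1421 = -558/1421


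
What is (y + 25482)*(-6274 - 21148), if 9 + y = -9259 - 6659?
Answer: -262017210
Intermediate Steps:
y = -15927 (y = -9 + (-9259 - 6659) = -9 - 15918 = -15927)
(y + 25482)*(-6274 - 21148) = (-15927 + 25482)*(-6274 - 21148) = 9555*(-27422) = -262017210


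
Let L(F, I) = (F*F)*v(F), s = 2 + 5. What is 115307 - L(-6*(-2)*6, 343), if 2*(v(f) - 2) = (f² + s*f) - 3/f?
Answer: -14638249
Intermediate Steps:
s = 7
v(f) = 2 + f²/2 - 3/(2*f) + 7*f/2 (v(f) = 2 + ((f² + 7*f) - 3/f)/2 = 2 + (f² - 3/f + 7*f)/2 = 2 + (f²/2 - 3/(2*f) + 7*f/2) = 2 + f²/2 - 3/(2*f) + 7*f/2)
L(F, I) = F*(-3 + F*(4 + F² + 7*F))/2 (L(F, I) = (F*F)*((-3 + F*(4 + F² + 7*F))/(2*F)) = F²*((-3 + F*(4 + F² + 7*F))/(2*F)) = F*(-3 + F*(4 + F² + 7*F))/2)
115307 - L(-6*(-2)*6, 343) = 115307 - -6*(-2)*6*(-3 + (-6*(-2)*6)*(4 + (-6*(-2)*6)² + 7*(-6*(-2)*6)))/2 = 115307 - 12*6*(-3 + (12*6)*(4 + (12*6)² + 7*(12*6)))/2 = 115307 - 72*(-3 + 72*(4 + 72² + 7*72))/2 = 115307 - 72*(-3 + 72*(4 + 5184 + 504))/2 = 115307 - 72*(-3 + 72*5692)/2 = 115307 - 72*(-3 + 409824)/2 = 115307 - 72*409821/2 = 115307 - 1*14753556 = 115307 - 14753556 = -14638249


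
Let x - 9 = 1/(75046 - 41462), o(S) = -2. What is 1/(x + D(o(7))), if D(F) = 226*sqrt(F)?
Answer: 10150999088/115307073534561 - 254902022656*I*sqrt(2)/115307073534561 ≈ 8.8034e-5 - 0.0031263*I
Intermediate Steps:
x = 302257/33584 (x = 9 + 1/(75046 - 41462) = 9 + 1/33584 = 302257/33584 ≈ 9.0000)
1/(x + D(o(7))) = 1/(302257/33584 + 226*sqrt(-2)) = 1/(302257/33584 + 226*(I*sqrt(2))) = 1/(302257/33584 + 226*I*sqrt(2))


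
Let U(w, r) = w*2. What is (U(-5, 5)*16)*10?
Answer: -1600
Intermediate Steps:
U(w, r) = 2*w
(U(-5, 5)*16)*10 = ((2*(-5))*16)*10 = -10*16*10 = -160*10 = -1600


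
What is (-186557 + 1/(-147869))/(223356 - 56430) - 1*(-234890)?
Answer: 2898902363608313/12341590347 ≈ 2.3489e+5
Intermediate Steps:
(-186557 + 1/(-147869))/(223356 - 56430) - 1*(-234890) = (-186557 - 1/147869)/166926 + 234890 = -27585997034/147869*1/166926 + 234890 = -13792998517/12341590347 + 234890 = 2898902363608313/12341590347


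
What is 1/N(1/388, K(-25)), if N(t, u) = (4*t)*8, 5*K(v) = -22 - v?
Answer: 97/8 ≈ 12.125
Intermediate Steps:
K(v) = -22/5 - v/5 (K(v) = (-22 - v)/5 = -22/5 - v/5)
N(t, u) = 32*t
1/N(1/388, K(-25)) = 1/(32/388) = 1/(32*(1/388)) = 1/(8/97) = 97/8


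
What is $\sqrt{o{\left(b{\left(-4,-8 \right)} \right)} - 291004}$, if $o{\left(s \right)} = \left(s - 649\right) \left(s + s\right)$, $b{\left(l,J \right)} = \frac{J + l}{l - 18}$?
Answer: $\frac{2 i \sqrt{8824270}}{11} \approx 540.1 i$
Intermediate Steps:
$b{\left(l,J \right)} = \frac{J + l}{-18 + l}$
$o{\left(s \right)} = 2 s \left(-649 + s\right)$ ($o{\left(s \right)} = \left(-649 + s\right) 2 s = 2 s \left(-649 + s\right)$)
$\sqrt{o{\left(b{\left(-4,-8 \right)} \right)} - 291004} = \sqrt{2 \frac{-8 - 4}{-18 - 4} \left(-649 + \frac{-8 - 4}{-18 - 4}\right) - 291004} = \sqrt{2 \frac{1}{-22} \left(-12\right) \left(-649 + \frac{1}{-22} \left(-12\right)\right) - 291004} = \sqrt{2 \left(\left(- \frac{1}{22}\right) \left(-12\right)\right) \left(-649 - - \frac{6}{11}\right) - 291004} = \sqrt{2 \cdot \frac{6}{11} \left(-649 + \frac{6}{11}\right) - 291004} = \sqrt{2 \cdot \frac{6}{11} \left(- \frac{7133}{11}\right) - 291004} = \sqrt{- \frac{85596}{121} - 291004} = \sqrt{- \frac{35297080}{121}} = \frac{2 i \sqrt{8824270}}{11}$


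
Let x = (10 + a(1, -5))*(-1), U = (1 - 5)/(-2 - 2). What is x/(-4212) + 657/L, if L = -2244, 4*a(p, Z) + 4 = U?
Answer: -915509/3150576 ≈ -0.29058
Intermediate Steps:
U = 1 (U = -4/(-4) = -4*(-1/4) = 1)
a(p, Z) = -3/4 (a(p, Z) = -1 + (1/4)*1 = -1 + 1/4 = -3/4)
x = -37/4 (x = (10 - 3/4)*(-1) = (37/4)*(-1) = -37/4 ≈ -9.2500)
x/(-4212) + 657/L = -37/4/(-4212) + 657/(-2244) = -37/4*(-1/4212) + 657*(-1/2244) = 37/16848 - 219/748 = -915509/3150576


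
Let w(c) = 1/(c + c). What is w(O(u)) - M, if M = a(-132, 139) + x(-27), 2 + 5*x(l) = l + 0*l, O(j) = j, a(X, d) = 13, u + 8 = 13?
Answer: -71/10 ≈ -7.1000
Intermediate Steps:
u = 5 (u = -8 + 13 = 5)
x(l) = -2/5 + l/5 (x(l) = -2/5 + (l + 0*l)/5 = -2/5 + (l + 0)/5 = -2/5 + l/5)
w(c) = 1/(2*c)
M = 36/5 (M = 13 + (-2/5 + (1/5)*(-27)) = 13 + (-2/5 - 27/5) = 13 - 29/5 = 36/5 ≈ 7.2000)
w(O(u)) - M = (1/2)/5 - 1*36/5 = (1/2)*(1/5) - 36/5 = 1/10 - 36/5 = -71/10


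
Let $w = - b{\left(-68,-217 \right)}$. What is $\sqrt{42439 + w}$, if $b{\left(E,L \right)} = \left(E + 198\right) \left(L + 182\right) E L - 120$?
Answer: $\sqrt{67182359} \approx 8196.5$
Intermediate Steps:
$b{\left(E,L \right)} = -120 + E L \left(182 + L\right) \left(198 + E\right)$ ($b{\left(E,L \right)} = \left(198 + E\right) \left(182 + L\right) E L - 120 = \left(182 + L\right) \left(198 + E\right) E L - 120 = E \left(182 + L\right) \left(198 + E\right) L - 120 = E L \left(182 + L\right) \left(198 + E\right) - 120 = -120 + E L \left(182 + L\right) \left(198 + E\right)$)
$w = 67139920$ ($w = - (-120 + \left(-68\right)^{2} \left(-217\right)^{2} + 182 \left(-217\right) \left(-68\right)^{2} + 198 \left(-68\right) \left(-217\right)^{2} + 36036 \left(-68\right) \left(-217\right)) = - (-120 + 4624 \cdot 47089 + 182 \left(-217\right) 4624 + 198 \left(-68\right) 47089 + 531747216) = - (-120 + 217739536 - 182620256 - 634006296 + 531747216) = \left(-1\right) \left(-67139920\right) = 67139920$)
$\sqrt{42439 + w} = \sqrt{42439 + 67139920} = \sqrt{67182359}$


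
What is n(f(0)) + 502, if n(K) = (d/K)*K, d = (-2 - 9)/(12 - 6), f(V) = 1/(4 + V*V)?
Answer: 3001/6 ≈ 500.17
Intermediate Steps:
f(V) = 1/(4 + V²)
d = -11/6 ≈ -1.8333
n(K) = -11/6 (n(K) = (-11/(6*K))*K = -11/6)
n(f(0)) + 502 = -11/6 + 502 = 3001/6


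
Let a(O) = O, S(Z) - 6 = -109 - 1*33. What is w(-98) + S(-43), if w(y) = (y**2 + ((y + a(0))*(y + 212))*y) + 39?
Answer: 1104363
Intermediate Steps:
S(Z) = -136 (S(Z) = 6 + (-109 - 1*33) = 6 + (-109 - 33) = 6 - 142 = -136)
w(y) = 39 + y**2 + y**2*(212 + y) (w(y) = (y**2 + ((y + 0)*(y + 212))*y) + 39 = (y**2 + (y*(212 + y))*y) + 39 = (y**2 + y**2*(212 + y)) + 39 = 39 + y**2 + y**2*(212 + y))
w(-98) + S(-43) = (39 + (-98)**3 + 213*(-98)**2) - 136 = (39 - 941192 + 213*9604) - 136 = (39 - 941192 + 2045652) - 136 = 1104499 - 136 = 1104363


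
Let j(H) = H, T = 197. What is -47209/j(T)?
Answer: -47209/197 ≈ -239.64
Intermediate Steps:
-47209/j(T) = -47209/197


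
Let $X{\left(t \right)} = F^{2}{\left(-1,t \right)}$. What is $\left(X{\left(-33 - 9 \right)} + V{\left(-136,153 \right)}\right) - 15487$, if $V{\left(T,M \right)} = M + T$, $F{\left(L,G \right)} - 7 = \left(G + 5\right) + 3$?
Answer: $-14741$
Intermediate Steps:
$F{\left(L,G \right)} = 15 + G$ ($F{\left(L,G \right)} = 7 + \left(\left(G + 5\right) + 3\right) = 7 + \left(\left(5 + G\right) + 3\right) = 7 + \left(8 + G\right) = 15 + G$)
$X{\left(t \right)} = \left(15 + t\right)^{2}$
$\left(X{\left(-33 - 9 \right)} + V{\left(-136,153 \right)}\right) - 15487 = \left(\left(15 - 42\right)^{2} + \left(153 - 136\right)\right) - 15487 = \left(\left(15 - 42\right)^{2} + 17\right) - 15487 = \left(\left(-27\right)^{2} + 17\right) - 15487 = \left(729 + 17\right) - 15487 = 746 - 15487 = -14741$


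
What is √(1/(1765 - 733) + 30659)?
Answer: √8163142962/516 ≈ 175.10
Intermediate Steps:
√(1/(1765 - 733) + 30659) = √(1/1032 + 30659) = √(31640089/1032) = √8163142962/516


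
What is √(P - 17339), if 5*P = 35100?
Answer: I*√10319 ≈ 101.58*I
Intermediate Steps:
P = 7020 (P = (⅕)*35100 = 7020)
√(P - 17339) = √(7020 - 17339) = √(-10319) = I*√10319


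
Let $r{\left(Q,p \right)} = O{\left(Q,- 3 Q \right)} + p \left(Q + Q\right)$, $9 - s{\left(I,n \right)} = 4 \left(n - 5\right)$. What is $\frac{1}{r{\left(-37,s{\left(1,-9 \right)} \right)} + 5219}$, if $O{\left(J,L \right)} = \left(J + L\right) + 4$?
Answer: $\frac{1}{487} \approx 0.0020534$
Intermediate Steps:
$O{\left(J,L \right)} = 4 + J + L$
$s{\left(I,n \right)} = 29 - 4 n$ ($s{\left(I,n \right)} = 9 - 4 \left(n - 5\right) = 9 - 4 \left(-5 + n\right) = 9 - \left(-20 + 4 n\right) = 29 - 4 n$)
$r{\left(Q,p \right)} = 4 - 2 Q + 2 Q p$ ($r{\left(Q,p \right)} = \left(4 + Q - 3 Q\right) + p \left(Q + Q\right) = \left(4 - 2 Q\right) + p 2 Q = \left(4 - 2 Q\right) + 2 Q p = 4 - 2 Q + 2 Q p$)
$\frac{1}{r{\left(-37,s{\left(1,-9 \right)} \right)} + 5219} = \frac{1}{\left(4 - -74 + 2 \left(-37\right) \left(29 - -36\right)\right) + 5219} = \frac{1}{\left(4 + 74 + 2 \left(-37\right) \left(29 + 36\right)\right) + 5219} = \frac{1}{\left(4 + 74 + 2 \left(-37\right) 65\right) + 5219} = \frac{1}{\left(4 + 74 - 4810\right) + 5219} = \frac{1}{-4732 + 5219} = \frac{1}{487}$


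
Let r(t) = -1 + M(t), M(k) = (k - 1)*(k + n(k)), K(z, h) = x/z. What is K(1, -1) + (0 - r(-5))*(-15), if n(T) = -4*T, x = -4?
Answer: -1369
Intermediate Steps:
K(z, h) = -4/z
M(k) = -3*k*(-1 + k) (M(k) = (k - 1)*(k - 4*k) = (-1 + k)*(-3*k) = -3*k*(-1 + k))
r(t) = -1 + 3*t*(1 - t)
K(1, -1) + (0 - r(-5))*(-15) = -4/1 + (0 - (-1 - 3*(-5)**2 + 3*(-5)))*(-15) = -4*1 + (0 - (-1 - 3*25 - 15))*(-15) = -4 + (0 - (-1 - 75 - 15))*(-15) = -4 + (0 - 1*(-91))*(-15) = -4 + (0 + 91)*(-15) = -4 + 91*(-15) = -4 - 1365 = -1369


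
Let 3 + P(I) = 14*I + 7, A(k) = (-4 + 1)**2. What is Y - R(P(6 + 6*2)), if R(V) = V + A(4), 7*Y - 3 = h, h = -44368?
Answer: -46220/7 ≈ -6602.9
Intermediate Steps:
A(k) = 9 (A(k) = (-3)**2 = 9)
P(I) = 4 + 14*I (P(I) = -3 + (14*I + 7) = -3 + (7 + 14*I) = 4 + 14*I)
Y = -44365/7 (Y = 3/7 + (1/7)*(-44368) = 3/7 - 44368/7 = -44365/7 ≈ -6337.9)
R(V) = 9 + V (R(V) = V + 9 = 9 + V)
Y - R(P(6 + 6*2)) = -44365/7 - (9 + (4 + 14*(6 + 6*2))) = -44365/7 - (9 + (4 + 14*(6 + 12))) = -44365/7 - (9 + (4 + 14*18)) = -44365/7 - (9 + (4 + 252)) = -44365/7 - (9 + 256) = -44365/7 - 1*265 = -44365/7 - 265 = -46220/7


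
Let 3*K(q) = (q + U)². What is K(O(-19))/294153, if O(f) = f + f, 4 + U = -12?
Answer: 324/98051 ≈ 0.0033044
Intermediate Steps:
U = -16 (U = -4 - 12 = -16)
O(f) = 2*f
K(q) = (-16 + q)²/3 (K(q) = (q - 16)²/3 = (-16 + q)²/3)
K(O(-19))/294153 = ((-16 + 2*(-19))²/3)/294153 = ((-16 - 38)²/3)*(1/294153) = ((⅓)*(-54)²)*(1/294153) = ((⅓)*2916)*(1/294153) = 972*(1/294153) = 324/98051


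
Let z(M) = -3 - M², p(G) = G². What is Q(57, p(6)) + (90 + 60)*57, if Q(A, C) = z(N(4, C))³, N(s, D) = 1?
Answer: 8486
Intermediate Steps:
Q(A, C) = -64 (Q(A, C) = (-3 - 1*1²)³ = (-3 - 1*1)³ = (-3 - 1)³ = (-4)³ = -64)
Q(57, p(6)) + (90 + 60)*57 = -64 + (90 + 60)*57 = -64 + 150*57 = -64 + 8550 = 8486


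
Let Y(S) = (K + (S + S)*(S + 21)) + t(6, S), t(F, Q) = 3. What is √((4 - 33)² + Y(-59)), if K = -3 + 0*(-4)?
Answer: 5*√213 ≈ 72.973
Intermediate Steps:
K = -3 (K = -3 + 0 = -3)
Y(S) = 2*S*(21 + S) (Y(S) = (-3 + (S + S)*(S + 21)) + 3 = (-3 + (2*S)*(21 + S)) + 3 = (-3 + 2*S*(21 + S)) + 3 = 2*S*(21 + S))
√((4 - 33)² + Y(-59)) = √((4 - 33)² + 2*(-59)*(21 - 59)) = √((-29)² + 2*(-59)*(-38)) = √(841 + 4484) = √5325 = 5*√213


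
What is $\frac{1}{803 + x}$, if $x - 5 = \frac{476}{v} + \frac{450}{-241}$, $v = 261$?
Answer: $\frac{62901}{50821274} \approx 0.0012377$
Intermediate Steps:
$x = \frac{311771}{62901}$ ($x = 5 + \left(\frac{476}{261} + \frac{450}{-241}\right) = 5 + \left(476 \cdot \frac{1}{261} + 450 \left(- \frac{1}{241}\right)\right) = 5 + \left(\frac{476}{261} - \frac{450}{241}\right) = 5 - \frac{2734}{62901} = \frac{311771}{62901} \approx 4.9565$)
$\frac{1}{803 + x} = \frac{1}{803 + \frac{311771}{62901}} = \frac{1}{\frac{50821274}{62901}} = \frac{62901}{50821274}$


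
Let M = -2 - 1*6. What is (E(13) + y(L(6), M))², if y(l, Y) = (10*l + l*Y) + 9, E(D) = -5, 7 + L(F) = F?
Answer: 4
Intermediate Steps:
L(F) = -7 + F
M = -8 (M = -2 - 6 = -8)
y(l, Y) = 9 + 10*l + Y*l (y(l, Y) = (10*l + Y*l) + 9 = 9 + 10*l + Y*l)
(E(13) + y(L(6), M))² = (-5 + (9 + 10*(-7 + 6) - 8*(-7 + 6)))² = (-5 + (9 + 10*(-1) - 8*(-1)))² = (-5 + (9 - 10 + 8))² = (-5 + 7)² = 2² = 4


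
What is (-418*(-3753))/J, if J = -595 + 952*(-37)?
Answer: -1568754/35819 ≈ -43.797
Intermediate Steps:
J = -35819 (J = -595 - 35224 = -35819)
(-418*(-3753))/J = -418*(-3753)/(-35819) = 1568754*(-1/35819) = -1568754/35819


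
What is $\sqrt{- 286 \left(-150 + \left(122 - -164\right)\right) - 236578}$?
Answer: $i \sqrt{275474} \approx 524.86 i$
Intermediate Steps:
$\sqrt{- 286 \left(-150 + \left(122 - -164\right)\right) - 236578} = \sqrt{- 286 \left(-150 + \left(122 + 164\right)\right) - 236578} = \sqrt{- 286 \left(-150 + 286\right) - 236578} = \sqrt{\left(-286\right) 136 - 236578} = \sqrt{-38896 - 236578} = \sqrt{-275474} = i \sqrt{275474}$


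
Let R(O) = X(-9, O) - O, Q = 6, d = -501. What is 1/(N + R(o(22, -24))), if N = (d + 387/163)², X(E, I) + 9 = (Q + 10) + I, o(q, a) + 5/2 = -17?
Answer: 26569/6605974159 ≈ 4.0220e-6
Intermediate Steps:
o(q, a) = -39/2 (o(q, a) = -5/2 - 17 = -39/2)
X(E, I) = 7 + I (X(E, I) = -9 + ((6 + 10) + I) = -9 + (16 + I) = 7 + I)
R(O) = 7 (R(O) = (7 + O) - O = 7)
N = 6605788176/26569 (N = (-501 + 387/163)² = (-81276/163)² = 6605788176/26569 ≈ 2.4863e+5)
1/(N + R(o(22, -24))) = 1/(6605788176/26569 + 7) = 1/(6605974159/26569) = 26569/6605974159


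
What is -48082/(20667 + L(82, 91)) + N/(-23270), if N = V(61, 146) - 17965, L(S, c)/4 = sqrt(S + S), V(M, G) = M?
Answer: -1547645081682/993913510655 + 384656*sqrt(41)/427122265 ≈ -1.5514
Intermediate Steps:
L(S, c) = 4*sqrt(2)*sqrt(S) (L(S, c) = 4*sqrt(S + S) = 4*sqrt(2*S) = 4*(sqrt(2)*sqrt(S)) = 4*sqrt(2)*sqrt(S))
N = -17904 (N = 61 - 17965 = -17904)
-48082/(20667 + L(82, 91)) + N/(-23270) = -48082/(20667 + 4*sqrt(2)*sqrt(82)) - 17904/(-23270) = -48082/(20667 + 8*sqrt(41)) - 17904*(-1/23270) = -48082/(20667 + 8*sqrt(41)) + 8952/11635 = 8952/11635 - 48082/(20667 + 8*sqrt(41))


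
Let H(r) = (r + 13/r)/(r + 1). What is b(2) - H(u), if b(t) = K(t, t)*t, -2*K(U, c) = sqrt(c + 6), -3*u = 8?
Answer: -181/40 - 2*sqrt(2) ≈ -7.3534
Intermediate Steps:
u = -8/3 (u = -1/3*8 = -8/3 ≈ -2.6667)
K(U, c) = -sqrt(6 + c)/2 (K(U, c) = -sqrt(c + 6)/2 = -sqrt(6 + c)/2)
b(t) = -t*sqrt(6 + t)/2 (b(t) = (-sqrt(6 + t)/2)*t = -t*sqrt(6 + t)/2)
H(r) = (r + 13/r)/(1 + r)
b(2) - H(u) = -1/2*2*sqrt(6 + 2) - (13 + (-8/3)**2)/((-8/3)*(1 - 8/3)) = -1/2*2*sqrt(8) - (-3)*(13 + 64/9)/(8*(-5/3)) = -1/2*2*2*sqrt(2) - (-3)*(-3)*181/(8*5*9) = -2*sqrt(2) - 1*181/40 = -2*sqrt(2) - 181/40 = -181/40 - 2*sqrt(2)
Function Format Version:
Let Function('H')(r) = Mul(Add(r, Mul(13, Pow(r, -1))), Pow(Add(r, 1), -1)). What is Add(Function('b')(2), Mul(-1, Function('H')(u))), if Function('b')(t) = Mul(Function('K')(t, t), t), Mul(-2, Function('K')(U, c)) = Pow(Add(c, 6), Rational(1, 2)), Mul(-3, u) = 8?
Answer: Add(Rational(-181, 40), Mul(-2, Pow(2, Rational(1, 2)))) ≈ -7.3534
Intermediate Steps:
u = Rational(-8, 3) (u = Mul(Rational(-1, 3), 8) = Rational(-8, 3) ≈ -2.6667)
Function('K')(U, c) = Mul(Rational(-1, 2), Pow(Add(6, c), Rational(1, 2))) (Function('K')(U, c) = Mul(Rational(-1, 2), Pow(Add(c, 6), Rational(1, 2))) = Mul(Rational(-1, 2), Pow(Add(6, c), Rational(1, 2))))
Function('b')(t) = Mul(Rational(-1, 2), t, Pow(Add(6, t), Rational(1, 2))) (Function('b')(t) = Mul(Mul(Rational(-1, 2), Pow(Add(6, t), Rational(1, 2))), t) = Mul(Rational(-1, 2), t, Pow(Add(6, t), Rational(1, 2))))
Function('H')(r) = Mul(Pow(Add(1, r), -1), Add(r, Mul(13, Pow(r, -1)))) (Function('H')(r) = Mul(Add(r, Mul(13, Pow(r, -1))), Pow(Add(1, r), -1)) = Mul(Pow(Add(1, r), -1), Add(r, Mul(13, Pow(r, -1)))))
Add(Function('b')(2), Mul(-1, Function('H')(u))) = Add(Mul(Rational(-1, 2), 2, Pow(Add(6, 2), Rational(1, 2))), Mul(-1, Mul(Pow(Rational(-8, 3), -1), Pow(Add(1, Rational(-8, 3)), -1), Add(13, Pow(Rational(-8, 3), 2))))) = Add(Mul(Rational(-1, 2), 2, Pow(8, Rational(1, 2))), Mul(-1, Mul(Rational(-3, 8), Pow(Rational(-5, 3), -1), Add(13, Rational(64, 9))))) = Add(Mul(Rational(-1, 2), 2, Mul(2, Pow(2, Rational(1, 2)))), Mul(-1, Mul(Rational(-3, 8), Rational(-3, 5), Rational(181, 9)))) = Add(Mul(-2, Pow(2, Rational(1, 2))), Mul(-1, Rational(181, 40))) = Add(Mul(-2, Pow(2, Rational(1, 2))), Rational(-181, 40)) = Add(Rational(-181, 40), Mul(-2, Pow(2, Rational(1, 2))))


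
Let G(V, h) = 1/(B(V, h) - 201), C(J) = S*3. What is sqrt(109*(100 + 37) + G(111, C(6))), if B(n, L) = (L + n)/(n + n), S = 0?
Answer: sqrt(2401240531)/401 ≈ 122.20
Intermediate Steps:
C(J) = 0 (C(J) = 0*3 = 0)
B(n, L) = (L + n)/(2*n) (B(n, L) = (L + n)/((2*n)) = (L + n)*(1/(2*n)) = (L + n)/(2*n))
G(V, h) = 1/(-201 + (V + h)/(2*V)) (G(V, h) = 1/((h + V)/(2*V) - 201) = 1/((V + h)/(2*V) - 201) = 1/(-201 + (V + h)/(2*V)))
sqrt(109*(100 + 37) + G(111, C(6))) = sqrt(109*(100 + 37) + 2*111/(0 - 401*111)) = sqrt(109*137 + 2*111/(0 - 44511)) = sqrt(14933 + 2*111/(-44511)) = sqrt(14933 + 2*111*(-1/44511)) = sqrt(14933 - 2/401) = sqrt(5988131/401) = sqrt(2401240531)/401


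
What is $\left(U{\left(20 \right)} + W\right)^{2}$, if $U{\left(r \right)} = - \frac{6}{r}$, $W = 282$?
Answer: $\frac{7935489}{100} \approx 79355.0$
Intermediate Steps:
$\left(U{\left(20 \right)} + W\right)^{2} = \left(- \frac{6}{20} + 282\right)^{2} = \left(\left(-6\right) \frac{1}{20} + 282\right)^{2} = \left(- \frac{3}{10} + 282\right)^{2} = \left(\frac{2817}{10}\right)^{2} = \frac{7935489}{100}$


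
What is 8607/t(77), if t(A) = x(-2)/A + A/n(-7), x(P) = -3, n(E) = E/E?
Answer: 662739/5926 ≈ 111.84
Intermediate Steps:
n(E) = 1
t(A) = A - 3/A (t(A) = -3/A + A/1 = -3/A + A*1 = -3/A + A = A - 3/A)
8607/t(77) = 8607/(77 - 3/77) = 8607/(5926/77) = 8607*(77/5926) = 662739/5926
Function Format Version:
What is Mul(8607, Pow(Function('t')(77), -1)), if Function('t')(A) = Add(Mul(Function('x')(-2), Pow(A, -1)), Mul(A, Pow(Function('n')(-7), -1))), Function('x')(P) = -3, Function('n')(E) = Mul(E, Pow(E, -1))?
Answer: Rational(662739, 5926) ≈ 111.84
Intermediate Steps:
Function('n')(E) = 1
Function('t')(A) = Add(A, Mul(-3, Pow(A, -1))) (Function('t')(A) = Add(Mul(-3, Pow(A, -1)), Mul(A, Pow(1, -1))) = Add(Mul(-3, Pow(A, -1)), Mul(A, 1)) = Add(Mul(-3, Pow(A, -1)), A) = Add(A, Mul(-3, Pow(A, -1))))
Mul(8607, Pow(Function('t')(77), -1)) = Mul(8607, Pow(Add(77, Mul(-3, Pow(77, -1))), -1)) = Mul(8607, Pow(Add(77, Mul(-3, Rational(1, 77))), -1)) = Mul(8607, Pow(Add(77, Rational(-3, 77)), -1)) = Mul(8607, Pow(Rational(5926, 77), -1)) = Mul(8607, Rational(77, 5926)) = Rational(662739, 5926)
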